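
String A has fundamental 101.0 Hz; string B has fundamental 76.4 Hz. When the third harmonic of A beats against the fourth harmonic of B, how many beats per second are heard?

Third harmonic of the first: 3·101.0 = 303.0 Hz.
Fourth harmonic of the second: 4·76.4 = 305.6 Hz.
f_beat = |303.0 − 305.6| = 2.6 Hz.

2.6 Hz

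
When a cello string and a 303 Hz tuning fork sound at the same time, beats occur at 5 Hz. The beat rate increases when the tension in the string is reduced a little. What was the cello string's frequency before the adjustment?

|f − 303| = 5, so the cello string was at either 298 Hz or 308 Hz.
Lower tension means lower frequency; the adjustment lowers the cello string's frequency.
The beat rate rose, so the adjustment moved the cello string further from 303 Hz — it was already below the reference.

298 Hz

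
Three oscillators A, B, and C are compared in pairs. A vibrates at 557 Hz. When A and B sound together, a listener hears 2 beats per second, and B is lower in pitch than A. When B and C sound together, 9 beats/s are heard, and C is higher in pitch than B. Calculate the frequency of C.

B is below A, so f_B = 557 − 2 = 555 Hz.
C is above B, so f_C = 555 + 9 = 564 Hz.

564 Hz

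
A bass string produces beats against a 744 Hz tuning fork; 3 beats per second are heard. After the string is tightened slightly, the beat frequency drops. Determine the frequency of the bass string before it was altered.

|f − 744| = 3, so the bass string was at either 741 Hz or 747 Hz.
Increasing tension raises a string's frequency; the adjustment raises the bass string's frequency.
The beat rate fell, so the adjustment moved the bass string toward 744 Hz — it must have started below the reference.

741 Hz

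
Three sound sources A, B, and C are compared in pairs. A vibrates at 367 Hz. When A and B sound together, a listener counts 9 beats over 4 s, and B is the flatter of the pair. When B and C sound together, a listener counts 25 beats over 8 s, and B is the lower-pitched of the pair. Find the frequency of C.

A–B: Beat frequency = 9/4 = 2.25 Hz.
B is below A, so f_B = 367 − 2.25 = 364.75 Hz.
B–C: Beat frequency = 25/8 = 3.125 Hz.
C is above B, so f_C = 364.75 + 3.125 = 367.875 Hz.

367.875 Hz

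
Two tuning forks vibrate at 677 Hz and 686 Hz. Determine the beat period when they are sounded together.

0.111 s

f_beat = |677 − 686| = 9 Hz.
Beat period T = 1 / f_beat = 1 / 9 s.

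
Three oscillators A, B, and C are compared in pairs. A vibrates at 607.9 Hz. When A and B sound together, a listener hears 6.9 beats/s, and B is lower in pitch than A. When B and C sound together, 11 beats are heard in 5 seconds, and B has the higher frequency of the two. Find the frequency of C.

598.8 Hz

B is below A, so f_B = 607.9 − 6.9 = 601 Hz.
B–C: Beat frequency = 11/5 = 2.2 Hz.
C is below B, so f_C = 601 − 2.2 = 598.8 Hz.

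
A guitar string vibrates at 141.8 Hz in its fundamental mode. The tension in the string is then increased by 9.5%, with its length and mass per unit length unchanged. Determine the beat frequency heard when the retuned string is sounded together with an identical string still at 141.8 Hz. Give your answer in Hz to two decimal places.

For a string, f ∝ √T, so the new frequency is 141.8·√1.095 = 148.3827 Hz.
f_beat = |148.3827 − 141.8| = 6.58 Hz.

6.58 Hz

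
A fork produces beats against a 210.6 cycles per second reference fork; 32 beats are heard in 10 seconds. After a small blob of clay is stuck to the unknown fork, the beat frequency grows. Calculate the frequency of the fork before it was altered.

Beat frequency = 32/10 = 3.2 Hz.
|f − 210.6| = 3.2, so the fork was at either 207.4 Hz or 213.8 Hz.
Adding mass to a fork lowers its frequency; the adjustment lowers the fork's frequency.
The beat rate rose, so the adjustment moved the fork further from 210.6 Hz — it was already below the reference.

207.4 Hz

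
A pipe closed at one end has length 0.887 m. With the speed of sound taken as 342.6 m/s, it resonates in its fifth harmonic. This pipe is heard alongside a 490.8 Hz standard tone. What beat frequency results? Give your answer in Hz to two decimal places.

Closed pipe (odd harmonics): f_n = n·v/(4L) = 5·342.6/(4·0.887) = 482.8072 Hz.
f_beat = |482.8072 − 490.8| = 7.99 Hz.

7.99 Hz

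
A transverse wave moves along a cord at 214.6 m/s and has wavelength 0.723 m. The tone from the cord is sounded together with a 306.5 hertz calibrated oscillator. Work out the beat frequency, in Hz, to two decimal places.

Source frequency f = v/λ = 214.6/0.723 = 296.8188 Hz.
f_beat = |296.8188 − 306.5| = 9.68 Hz.

9.68 Hz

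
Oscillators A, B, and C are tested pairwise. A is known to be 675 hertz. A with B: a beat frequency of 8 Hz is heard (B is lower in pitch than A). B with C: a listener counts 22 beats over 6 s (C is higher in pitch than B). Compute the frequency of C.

670.6667 Hz

B is below A, so f_B = 675 − 8 = 667 Hz.
B–C: Beat frequency = 22/6 = 3.6667 Hz.
C is above B, so f_C = 667 + 3.6667 = 670.6667 Hz.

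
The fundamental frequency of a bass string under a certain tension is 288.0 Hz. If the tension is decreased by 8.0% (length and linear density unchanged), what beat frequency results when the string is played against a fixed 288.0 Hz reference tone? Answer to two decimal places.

11.76 Hz

For a string, f ∝ √T, so the new frequency is 288.0·√0.920 = 276.2399 Hz.
f_beat = |276.2399 − 288.0| = 11.76 Hz.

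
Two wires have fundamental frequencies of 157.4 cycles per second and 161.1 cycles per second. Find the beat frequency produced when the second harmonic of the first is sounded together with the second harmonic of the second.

7.4 Hz

Second harmonic of the first: 2·157.4 = 314.8 Hz.
Second harmonic of the second: 2·161.1 = 322.2 Hz.
f_beat = |314.8 − 322.2| = 7.4 Hz.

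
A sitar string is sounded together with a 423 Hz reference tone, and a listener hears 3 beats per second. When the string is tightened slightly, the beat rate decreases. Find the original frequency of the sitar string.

|f − 423| = 3, so the sitar string was at either 420 Hz or 426 Hz.
Increasing tension raises a string's frequency; the adjustment raises the sitar string's frequency.
The beat rate fell, so the adjustment moved the sitar string toward 423 Hz — it must have started below the reference.

420 Hz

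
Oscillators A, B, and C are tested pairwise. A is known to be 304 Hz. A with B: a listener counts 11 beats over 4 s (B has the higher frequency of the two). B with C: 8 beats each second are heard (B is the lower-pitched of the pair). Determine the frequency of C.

A–B: Beat frequency = 11/4 = 2.75 Hz.
B is above A, so f_B = 304 + 2.75 = 306.75 Hz.
C is above B, so f_C = 306.75 + 8 = 314.75 Hz.

314.75 Hz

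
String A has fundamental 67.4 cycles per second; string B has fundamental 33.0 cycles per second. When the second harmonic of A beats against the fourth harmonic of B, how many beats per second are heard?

Second harmonic of the first: 2·67.4 = 134.8 Hz.
Fourth harmonic of the second: 4·33.0 = 132.0 Hz.
f_beat = |134.8 − 132.0| = 2.8 Hz.

2.8 Hz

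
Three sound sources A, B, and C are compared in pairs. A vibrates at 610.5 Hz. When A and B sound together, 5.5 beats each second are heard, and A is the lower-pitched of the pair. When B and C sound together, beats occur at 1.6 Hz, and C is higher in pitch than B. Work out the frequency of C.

617.6 Hz

B is above A, so f_B = 610.5 + 5.5 = 616 Hz.
C is above B, so f_C = 616 + 1.6 = 617.6 Hz.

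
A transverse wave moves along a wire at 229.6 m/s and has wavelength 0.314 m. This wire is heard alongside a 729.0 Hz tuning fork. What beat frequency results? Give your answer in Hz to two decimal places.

2.21 Hz

Source frequency f = v/λ = 229.6/0.314 = 731.2102 Hz.
f_beat = |731.2102 − 729.0| = 2.21 Hz.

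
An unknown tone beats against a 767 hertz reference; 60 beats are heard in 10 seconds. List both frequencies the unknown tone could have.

Beat frequency = 60/10 = 6 Hz.
|f − 767| = 6, so f = 767 ± 6.

761 Hz or 773 Hz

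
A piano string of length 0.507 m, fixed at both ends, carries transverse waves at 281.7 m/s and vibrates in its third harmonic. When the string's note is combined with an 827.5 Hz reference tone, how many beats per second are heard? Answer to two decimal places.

For a string fixed at both ends, f_n = n·v/(2L) = 3·281.7/(2·0.507) = 833.4320 Hz.
f_beat = |833.4320 − 827.5| = 5.93 Hz.

5.93 Hz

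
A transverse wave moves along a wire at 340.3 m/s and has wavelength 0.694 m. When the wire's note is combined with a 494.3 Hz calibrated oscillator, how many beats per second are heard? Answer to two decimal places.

3.95 Hz

Source frequency f = v/λ = 340.3/0.694 = 490.3458 Hz.
f_beat = |490.3458 − 494.3| = 3.95 Hz.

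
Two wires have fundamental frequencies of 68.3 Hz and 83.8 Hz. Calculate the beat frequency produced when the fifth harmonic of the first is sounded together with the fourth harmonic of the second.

Fifth harmonic of the first: 5·68.3 = 341.5 Hz.
Fourth harmonic of the second: 4·83.8 = 335.2 Hz.
f_beat = |341.5 − 335.2| = 6.3 Hz.

6.3 Hz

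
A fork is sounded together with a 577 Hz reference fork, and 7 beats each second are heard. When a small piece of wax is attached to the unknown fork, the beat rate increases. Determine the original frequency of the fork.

570 Hz

|f − 577| = 7, so the fork was at either 570 Hz or 584 Hz.
Loading a fork with wax lowers its frequency; the adjustment lowers the fork's frequency.
The beat rate rose, so the adjustment moved the fork further from 577 Hz — it was already below the reference.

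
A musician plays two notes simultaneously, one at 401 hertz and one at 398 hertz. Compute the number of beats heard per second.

The beat frequency equals the magnitude of the frequency difference.
|401 − 398| = 3 Hz.

3 Hz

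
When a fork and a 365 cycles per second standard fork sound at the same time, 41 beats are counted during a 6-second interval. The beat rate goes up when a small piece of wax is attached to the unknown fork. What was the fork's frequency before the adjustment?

Beat frequency = 41/6 = 6.8333 Hz.
|f − 365| = 6.8333, so the fork was at either 358.1667 Hz or 371.8333 Hz.
Loading a fork with wax lowers its frequency; the adjustment lowers the fork's frequency.
The beat rate rose, so the adjustment moved the fork further from 365 Hz — it was already below the reference.

358.1667 Hz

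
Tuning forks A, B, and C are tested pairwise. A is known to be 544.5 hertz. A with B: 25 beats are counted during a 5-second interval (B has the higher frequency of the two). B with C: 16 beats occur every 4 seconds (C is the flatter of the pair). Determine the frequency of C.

A–B: Beat frequency = 25/5 = 5 Hz.
B is above A, so f_B = 544.5 + 5 = 549.5 Hz.
B–C: Beat frequency = 16/4 = 4 Hz.
C is below B, so f_C = 549.5 − 4 = 545.5 Hz.

545.5 Hz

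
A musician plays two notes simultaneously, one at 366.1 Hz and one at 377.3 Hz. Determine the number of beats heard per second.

The beat frequency equals the magnitude of the frequency difference.
|366.1 − 377.3| = 11.2 Hz.

11.2 Hz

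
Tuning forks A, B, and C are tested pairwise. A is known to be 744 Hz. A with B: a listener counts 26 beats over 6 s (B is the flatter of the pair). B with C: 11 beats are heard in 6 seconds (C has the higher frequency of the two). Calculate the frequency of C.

A–B: Beat frequency = 26/6 = 4.3333 Hz.
B is below A, so f_B = 744 − 4.3333 = 739.6667 Hz.
B–C: Beat frequency = 11/6 = 1.8333 Hz.
C is above B, so f_C = 739.6667 + 1.8333 = 741.5 Hz.

741.5 Hz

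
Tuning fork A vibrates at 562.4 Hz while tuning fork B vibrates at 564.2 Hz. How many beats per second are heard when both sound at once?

1.8 Hz

f_beat = |f₁ − f₂|.
|562.4 − 564.2| = 1.8 Hz.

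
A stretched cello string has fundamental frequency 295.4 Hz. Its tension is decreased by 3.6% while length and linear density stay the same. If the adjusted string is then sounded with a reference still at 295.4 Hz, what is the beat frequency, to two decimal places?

For a string, f ∝ √T, so the new frequency is 295.4·√0.964 = 290.0341 Hz.
f_beat = |290.0341 − 295.4| = 5.37 Hz.

5.37 Hz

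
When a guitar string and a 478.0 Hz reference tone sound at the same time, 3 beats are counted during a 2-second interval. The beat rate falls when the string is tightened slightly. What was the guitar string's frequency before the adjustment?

476.5 Hz

Beat frequency = 3/2 = 1.5 Hz.
|f − 478.0| = 1.5, so the guitar string was at either 476.5 Hz or 479.5 Hz.
Increasing tension raises a string's frequency; the adjustment raises the guitar string's frequency.
The beat rate fell, so the adjustment moved the guitar string toward 478.0 Hz — it must have started below the reference.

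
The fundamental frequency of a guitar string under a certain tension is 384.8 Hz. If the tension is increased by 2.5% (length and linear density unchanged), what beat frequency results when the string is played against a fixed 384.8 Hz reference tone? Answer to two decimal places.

4.78 Hz

For a string, f ∝ √T, so the new frequency is 384.8·√1.025 = 389.5803 Hz.
f_beat = |389.5803 − 384.8| = 4.78 Hz.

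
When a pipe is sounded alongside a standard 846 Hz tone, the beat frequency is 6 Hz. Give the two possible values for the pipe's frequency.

840 Hz or 852 Hz

|f − 846| = 6, so f = 846 ± 6.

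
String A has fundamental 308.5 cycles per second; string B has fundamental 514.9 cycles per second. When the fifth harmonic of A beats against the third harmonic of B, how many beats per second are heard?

2.2 Hz

Fifth harmonic of the first: 5·308.5 = 1542.5 Hz.
Third harmonic of the second: 3·514.9 = 1544.7 Hz.
f_beat = |1542.5 − 1544.7| = 2.2 Hz.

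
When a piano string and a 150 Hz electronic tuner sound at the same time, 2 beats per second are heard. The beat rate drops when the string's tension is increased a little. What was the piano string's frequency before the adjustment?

|f − 150| = 2, so the piano string was at either 148 Hz or 152 Hz.
Higher tension means higher frequency; the adjustment raises the piano string's frequency.
The beat rate fell, so the adjustment moved the piano string toward 150 Hz — it must have started below the reference.

148 Hz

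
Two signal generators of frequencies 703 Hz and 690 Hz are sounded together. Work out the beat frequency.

13 Hz

f_beat = |f₁ − f₂|.
|703 − 690| = 13 Hz.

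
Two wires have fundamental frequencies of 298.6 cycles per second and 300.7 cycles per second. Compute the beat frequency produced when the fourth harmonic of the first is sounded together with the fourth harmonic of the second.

Fourth harmonic of the first: 4·298.6 = 1194.4 Hz.
Fourth harmonic of the second: 4·300.7 = 1202.8 Hz.
f_beat = |1194.4 − 1202.8| = 8.4 Hz.

8.4 Hz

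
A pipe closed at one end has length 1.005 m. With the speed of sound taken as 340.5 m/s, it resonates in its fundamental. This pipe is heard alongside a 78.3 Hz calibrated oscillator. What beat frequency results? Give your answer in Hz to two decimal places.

6.40 Hz

Closed pipe (odd harmonics): f_n = n·v/(4L) = 1·340.5/(4·1.005) = 84.7015 Hz.
f_beat = |84.7015 − 78.3| = 6.40 Hz.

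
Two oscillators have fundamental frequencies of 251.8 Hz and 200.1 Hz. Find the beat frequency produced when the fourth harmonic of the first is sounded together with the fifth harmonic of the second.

6.7 Hz

Fourth harmonic of the first: 4·251.8 = 1007.2 Hz.
Fifth harmonic of the second: 5·200.1 = 1000.5 Hz.
f_beat = |1007.2 − 1000.5| = 6.7 Hz.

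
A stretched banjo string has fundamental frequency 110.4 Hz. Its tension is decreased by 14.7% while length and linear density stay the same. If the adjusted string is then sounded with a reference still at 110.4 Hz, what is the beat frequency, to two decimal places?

8.44 Hz

For a string, f ∝ √T, so the new frequency is 110.4·√0.853 = 101.9632 Hz.
f_beat = |101.9632 − 110.4| = 8.44 Hz.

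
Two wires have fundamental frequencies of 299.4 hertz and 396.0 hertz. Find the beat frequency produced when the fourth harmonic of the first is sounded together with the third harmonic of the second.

Fourth harmonic of the first: 4·299.4 = 1197.6 Hz.
Third harmonic of the second: 3·396.0 = 1188.0 Hz.
f_beat = |1197.6 − 1188.0| = 9.6 Hz.

9.6 Hz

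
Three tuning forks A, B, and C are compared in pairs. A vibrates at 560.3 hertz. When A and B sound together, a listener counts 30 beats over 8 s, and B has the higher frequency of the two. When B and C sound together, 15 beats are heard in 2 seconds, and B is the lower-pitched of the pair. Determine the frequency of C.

A–B: Beat frequency = 30/8 = 3.75 Hz.
B is above A, so f_B = 560.3 + 3.75 = 564.05 Hz.
B–C: Beat frequency = 15/2 = 7.5 Hz.
C is above B, so f_C = 564.05 + 7.5 = 571.55 Hz.

571.55 Hz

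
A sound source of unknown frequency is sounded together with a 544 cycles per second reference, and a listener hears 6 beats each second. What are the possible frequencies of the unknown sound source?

|f − 544| = 6, so f = 544 ± 6.

538 Hz or 550 Hz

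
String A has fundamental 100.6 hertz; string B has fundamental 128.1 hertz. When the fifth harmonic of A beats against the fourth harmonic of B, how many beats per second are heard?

9.4 Hz

Fifth harmonic of the first: 5·100.6 = 503.0 Hz.
Fourth harmonic of the second: 4·128.1 = 512.4 Hz.
f_beat = |503.0 − 512.4| = 9.4 Hz.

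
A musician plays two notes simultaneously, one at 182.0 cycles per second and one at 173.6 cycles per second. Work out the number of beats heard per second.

The beat frequency equals the magnitude of the frequency difference.
|182.0 − 173.6| = 8.4 Hz.

8.4 Hz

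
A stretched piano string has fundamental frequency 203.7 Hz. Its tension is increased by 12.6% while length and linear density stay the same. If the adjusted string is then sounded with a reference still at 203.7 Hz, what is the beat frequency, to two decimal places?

12.45 Hz

For a string, f ∝ √T, so the new frequency is 203.7·√1.126 = 216.1525 Hz.
f_beat = |216.1525 − 203.7| = 12.45 Hz.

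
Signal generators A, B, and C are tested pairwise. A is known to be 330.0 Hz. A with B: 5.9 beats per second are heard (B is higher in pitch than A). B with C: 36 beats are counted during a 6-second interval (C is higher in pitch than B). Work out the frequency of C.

B is above A, so f_B = 330.0 + 5.9 = 335.9 Hz.
B–C: Beat frequency = 36/6 = 6 Hz.
C is above B, so f_C = 335.9 + 6 = 341.9 Hz.

341.9 Hz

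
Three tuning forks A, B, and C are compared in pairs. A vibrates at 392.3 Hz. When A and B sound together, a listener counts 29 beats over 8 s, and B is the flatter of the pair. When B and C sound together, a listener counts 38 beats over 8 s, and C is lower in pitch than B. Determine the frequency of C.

A–B: Beat frequency = 29/8 = 3.625 Hz.
B is below A, so f_B = 392.3 − 3.625 = 388.675 Hz.
B–C: Beat frequency = 38/8 = 4.75 Hz.
C is below B, so f_C = 388.675 − 4.75 = 383.925 Hz.

383.925 Hz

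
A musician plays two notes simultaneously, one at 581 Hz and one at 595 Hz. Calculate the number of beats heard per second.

The beat frequency equals the magnitude of the frequency difference.
|581 − 595| = 14 Hz.

14 Hz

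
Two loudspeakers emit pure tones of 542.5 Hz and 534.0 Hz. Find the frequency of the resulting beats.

f_beat = |f₁ − f₂|.
|542.5 − 534.0| = 8.5 Hz.

8.5 Hz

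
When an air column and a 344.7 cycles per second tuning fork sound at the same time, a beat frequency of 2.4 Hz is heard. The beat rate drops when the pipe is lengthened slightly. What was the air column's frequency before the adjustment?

347.1 Hz

|f − 344.7| = 2.4, so the air column was at either 342.3 Hz or 347.1 Hz.
A longer pipe has a lower fundamental; the adjustment lowers the air column's frequency.
The beat rate fell, so the adjustment moved the air column toward 344.7 Hz — it must have started above the reference.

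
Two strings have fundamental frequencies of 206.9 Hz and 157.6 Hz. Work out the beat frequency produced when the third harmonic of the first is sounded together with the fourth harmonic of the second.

9.7 Hz

Third harmonic of the first: 3·206.9 = 620.7 Hz.
Fourth harmonic of the second: 4·157.6 = 630.4 Hz.
f_beat = |620.7 − 630.4| = 9.7 Hz.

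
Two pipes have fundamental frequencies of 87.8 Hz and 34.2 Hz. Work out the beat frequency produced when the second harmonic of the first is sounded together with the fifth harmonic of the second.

Second harmonic of the first: 2·87.8 = 175.6 Hz.
Fifth harmonic of the second: 5·34.2 = 171.0 Hz.
f_beat = |175.6 − 171.0| = 4.6 Hz.

4.6 Hz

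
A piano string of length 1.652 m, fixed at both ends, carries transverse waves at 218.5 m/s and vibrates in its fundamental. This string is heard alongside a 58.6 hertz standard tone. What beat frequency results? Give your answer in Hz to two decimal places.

For a string fixed at both ends, f_n = n·v/(2L) = 1·218.5/(2·1.652) = 66.1320 Hz.
f_beat = |66.1320 − 58.6| = 7.53 Hz.

7.53 Hz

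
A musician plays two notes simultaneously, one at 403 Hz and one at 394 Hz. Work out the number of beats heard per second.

9 Hz

Beats arise from superposition of two nearby frequencies; the beat rate is |f₁ − f₂|.
|403 − 394| = 9 Hz.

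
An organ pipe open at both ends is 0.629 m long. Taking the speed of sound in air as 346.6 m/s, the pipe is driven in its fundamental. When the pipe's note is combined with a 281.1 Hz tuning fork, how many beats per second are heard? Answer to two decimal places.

Open pipe: f_n = n·v/(2L) = 1·346.6/(2·0.629) = 275.5167 Hz.
f_beat = |275.5167 − 281.1| = 5.58 Hz.

5.58 Hz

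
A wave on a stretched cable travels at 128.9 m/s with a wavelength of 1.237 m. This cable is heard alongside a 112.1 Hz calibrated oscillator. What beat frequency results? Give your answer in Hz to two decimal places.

Source frequency f = v/λ = 128.9/1.237 = 104.2037 Hz.
f_beat = |104.2037 − 112.1| = 7.90 Hz.

7.90 Hz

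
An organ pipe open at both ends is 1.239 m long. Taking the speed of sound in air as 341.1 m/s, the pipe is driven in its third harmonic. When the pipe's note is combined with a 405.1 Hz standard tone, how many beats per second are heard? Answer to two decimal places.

Open pipe: f_n = n·v/(2L) = 3·341.1/(2·1.239) = 412.9540 Hz.
f_beat = |412.9540 − 405.1| = 7.85 Hz.

7.85 Hz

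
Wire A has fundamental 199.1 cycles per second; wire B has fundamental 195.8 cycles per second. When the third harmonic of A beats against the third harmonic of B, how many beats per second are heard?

Third harmonic of the first: 3·199.1 = 597.3 Hz.
Third harmonic of the second: 3·195.8 = 587.4 Hz.
f_beat = |597.3 − 587.4| = 9.9 Hz.

9.9 Hz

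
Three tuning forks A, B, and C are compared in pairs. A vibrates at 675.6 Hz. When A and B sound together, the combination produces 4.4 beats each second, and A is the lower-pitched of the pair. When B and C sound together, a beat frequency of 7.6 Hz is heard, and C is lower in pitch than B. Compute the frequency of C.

B is above A, so f_B = 675.6 + 4.4 = 680 Hz.
C is below B, so f_C = 680 − 7.6 = 672.4 Hz.

672.4 Hz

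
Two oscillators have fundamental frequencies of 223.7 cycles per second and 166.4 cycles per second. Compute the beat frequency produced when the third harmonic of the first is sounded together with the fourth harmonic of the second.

5.5 Hz

Third harmonic of the first: 3·223.7 = 671.1 Hz.
Fourth harmonic of the second: 4·166.4 = 665.6 Hz.
f_beat = |671.1 − 665.6| = 5.5 Hz.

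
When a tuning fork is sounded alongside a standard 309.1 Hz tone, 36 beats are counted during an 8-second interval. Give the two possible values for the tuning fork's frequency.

304.6 Hz or 313.6 Hz

Beat frequency = 36/8 = 4.5 Hz.
|f − 309.1| = 4.5, so f = 309.1 ± 4.5.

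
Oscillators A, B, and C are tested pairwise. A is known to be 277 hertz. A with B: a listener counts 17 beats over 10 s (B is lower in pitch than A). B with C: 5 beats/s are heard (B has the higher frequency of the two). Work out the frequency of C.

270.3 Hz

A–B: Beat frequency = 17/10 = 1.7 Hz.
B is below A, so f_B = 277 − 1.7 = 275.3 Hz.
C is below B, so f_C = 275.3 − 5 = 270.3 Hz.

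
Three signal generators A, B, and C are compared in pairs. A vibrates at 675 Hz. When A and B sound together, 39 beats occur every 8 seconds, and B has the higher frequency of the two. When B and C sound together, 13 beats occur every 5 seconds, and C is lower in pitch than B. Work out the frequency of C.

677.275 Hz

A–B: Beat frequency = 39/8 = 4.875 Hz.
B is above A, so f_B = 675 + 4.875 = 679.875 Hz.
B–C: Beat frequency = 13/5 = 2.6 Hz.
C is below B, so f_C = 679.875 − 2.6 = 677.275 Hz.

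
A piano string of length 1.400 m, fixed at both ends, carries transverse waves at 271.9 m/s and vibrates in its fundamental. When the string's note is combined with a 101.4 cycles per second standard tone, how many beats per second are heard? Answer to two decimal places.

For a string fixed at both ends, f_n = n·v/(2L) = 1·271.9/(2·1.400) = 97.1071 Hz.
f_beat = |97.1071 − 101.4| = 4.29 Hz.

4.29 Hz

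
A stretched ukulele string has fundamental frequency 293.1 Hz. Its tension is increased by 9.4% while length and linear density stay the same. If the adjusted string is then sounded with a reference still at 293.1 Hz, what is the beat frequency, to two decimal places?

13.47 Hz

For a string, f ∝ √T, so the new frequency is 293.1·√1.094 = 306.5663 Hz.
f_beat = |306.5663 − 293.1| = 13.47 Hz.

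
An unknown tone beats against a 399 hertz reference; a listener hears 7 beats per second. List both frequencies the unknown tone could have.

392 Hz or 406 Hz

|f − 399| = 7, so f = 399 ± 7.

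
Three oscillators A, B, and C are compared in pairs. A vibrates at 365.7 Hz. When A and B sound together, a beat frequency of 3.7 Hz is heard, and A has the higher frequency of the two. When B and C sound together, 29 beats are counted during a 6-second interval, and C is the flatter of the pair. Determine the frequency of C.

B is below A, so f_B = 365.7 − 3.7 = 362 Hz.
B–C: Beat frequency = 29/6 = 4.8333 Hz.
C is below B, so f_C = 362 − 4.8333 = 357.1667 Hz.

357.1667 Hz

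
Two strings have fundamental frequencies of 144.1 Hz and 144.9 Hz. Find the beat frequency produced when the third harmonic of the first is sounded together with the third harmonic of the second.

Third harmonic of the first: 3·144.1 = 432.3 Hz.
Third harmonic of the second: 3·144.9 = 434.7 Hz.
f_beat = |432.3 − 434.7| = 2.4 Hz.

2.4 Hz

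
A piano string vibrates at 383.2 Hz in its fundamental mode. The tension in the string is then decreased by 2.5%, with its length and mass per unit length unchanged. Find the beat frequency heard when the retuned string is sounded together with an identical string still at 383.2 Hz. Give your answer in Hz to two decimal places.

For a string, f ∝ √T, so the new frequency is 383.2·√0.975 = 378.3797 Hz.
f_beat = |378.3797 − 383.2| = 4.82 Hz.

4.82 Hz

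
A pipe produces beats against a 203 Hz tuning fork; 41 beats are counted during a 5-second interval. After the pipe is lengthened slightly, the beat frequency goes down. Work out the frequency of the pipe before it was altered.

211.2 Hz

Beat frequency = 41/5 = 8.2 Hz.
|f − 203| = 8.2, so the pipe was at either 194.8 Hz or 211.2 Hz.
A longer pipe has a lower fundamental; the adjustment lowers the pipe's frequency.
The beat rate fell, so the adjustment moved the pipe toward 203 Hz — it must have started above the reference.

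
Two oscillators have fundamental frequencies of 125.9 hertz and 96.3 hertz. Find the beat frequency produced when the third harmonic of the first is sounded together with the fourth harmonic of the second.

Third harmonic of the first: 3·125.9 = 377.7 Hz.
Fourth harmonic of the second: 4·96.3 = 385.2 Hz.
f_beat = |377.7 − 385.2| = 7.5 Hz.

7.5 Hz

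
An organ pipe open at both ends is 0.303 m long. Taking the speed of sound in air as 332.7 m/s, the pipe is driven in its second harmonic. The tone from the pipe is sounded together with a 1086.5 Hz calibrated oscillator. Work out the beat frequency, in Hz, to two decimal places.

Open pipe: f_n = n·v/(2L) = 2·332.7/(2·0.303) = 1098.0198 Hz.
f_beat = |1098.0198 − 1086.5| = 11.52 Hz.

11.52 Hz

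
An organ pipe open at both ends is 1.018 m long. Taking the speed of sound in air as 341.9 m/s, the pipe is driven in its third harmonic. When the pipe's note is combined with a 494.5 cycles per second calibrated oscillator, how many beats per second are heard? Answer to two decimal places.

9.28 Hz

Open pipe: f_n = n·v/(2L) = 3·341.9/(2·1.018) = 503.7819 Hz.
f_beat = |503.7819 − 494.5| = 9.28 Hz.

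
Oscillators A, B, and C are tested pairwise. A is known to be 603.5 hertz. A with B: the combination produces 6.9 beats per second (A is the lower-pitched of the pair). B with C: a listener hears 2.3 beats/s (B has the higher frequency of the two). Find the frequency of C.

B is above A, so f_B = 603.5 + 6.9 = 610.4 Hz.
C is below B, so f_C = 610.4 − 2.3 = 608.1 Hz.

608.1 Hz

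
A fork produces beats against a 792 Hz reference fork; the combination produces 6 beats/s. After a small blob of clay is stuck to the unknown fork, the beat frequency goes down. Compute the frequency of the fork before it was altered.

798 Hz

|f − 792| = 6, so the fork was at either 786 Hz or 798 Hz.
Adding mass to a fork lowers its frequency; the adjustment lowers the fork's frequency.
The beat rate fell, so the adjustment moved the fork toward 792 Hz — it must have started above the reference.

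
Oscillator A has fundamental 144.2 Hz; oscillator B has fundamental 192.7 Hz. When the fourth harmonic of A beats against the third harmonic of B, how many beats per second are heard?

Fourth harmonic of the first: 4·144.2 = 576.8 Hz.
Third harmonic of the second: 3·192.7 = 578.1 Hz.
f_beat = |576.8 − 578.1| = 1.3 Hz.

1.3 Hz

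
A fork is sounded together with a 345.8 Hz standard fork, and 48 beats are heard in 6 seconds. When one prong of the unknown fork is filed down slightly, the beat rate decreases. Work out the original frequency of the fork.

337.8 Hz

Beat frequency = 48/6 = 8 Hz.
|f − 345.8| = 8, so the fork was at either 337.8 Hz or 353.8 Hz.
Filing a prong removes mass and raises the fork's frequency; the adjustment raises the fork's frequency.
The beat rate fell, so the adjustment moved the fork toward 345.8 Hz — it must have started below the reference.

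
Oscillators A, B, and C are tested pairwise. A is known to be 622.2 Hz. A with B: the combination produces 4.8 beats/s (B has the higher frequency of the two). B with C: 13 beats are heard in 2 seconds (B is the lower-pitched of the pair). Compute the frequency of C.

633.5 Hz

B is above A, so f_B = 622.2 + 4.8 = 627 Hz.
B–C: Beat frequency = 13/2 = 6.5 Hz.
C is above B, so f_C = 627 + 6.5 = 633.5 Hz.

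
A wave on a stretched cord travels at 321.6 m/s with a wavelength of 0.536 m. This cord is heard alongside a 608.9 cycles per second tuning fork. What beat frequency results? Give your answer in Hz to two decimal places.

8.90 Hz

Source frequency f = v/λ = 321.6/0.536 = 600.0000 Hz.
f_beat = |600.0000 − 608.9| = 8.90 Hz.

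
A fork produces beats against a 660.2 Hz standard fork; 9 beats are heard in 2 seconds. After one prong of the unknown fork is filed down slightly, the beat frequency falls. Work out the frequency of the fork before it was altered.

Beat frequency = 9/2 = 4.5 Hz.
|f − 660.2| = 4.5, so the fork was at either 655.7 Hz or 664.7 Hz.
Filing a prong removes mass and raises the fork's frequency; the adjustment raises the fork's frequency.
The beat rate fell, so the adjustment moved the fork toward 660.2 Hz — it must have started below the reference.

655.7 Hz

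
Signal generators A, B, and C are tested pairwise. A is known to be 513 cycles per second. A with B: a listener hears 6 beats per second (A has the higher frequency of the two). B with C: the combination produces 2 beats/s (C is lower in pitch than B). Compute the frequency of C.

505 Hz

B is below A, so f_B = 513 − 6 = 507 Hz.
C is below B, so f_C = 507 − 2 = 505 Hz.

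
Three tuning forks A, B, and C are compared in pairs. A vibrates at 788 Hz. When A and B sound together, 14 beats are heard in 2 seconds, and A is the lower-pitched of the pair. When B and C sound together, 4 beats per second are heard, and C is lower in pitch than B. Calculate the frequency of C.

791 Hz

A–B: Beat frequency = 14/2 = 7 Hz.
B is above A, so f_B = 788 + 7 = 795 Hz.
C is below B, so f_C = 795 − 4 = 791 Hz.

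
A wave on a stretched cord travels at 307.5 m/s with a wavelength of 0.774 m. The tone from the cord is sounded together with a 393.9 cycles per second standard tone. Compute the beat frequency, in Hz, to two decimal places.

3.39 Hz

Source frequency f = v/λ = 307.5/0.774 = 397.2868 Hz.
f_beat = |397.2868 − 393.9| = 3.39 Hz.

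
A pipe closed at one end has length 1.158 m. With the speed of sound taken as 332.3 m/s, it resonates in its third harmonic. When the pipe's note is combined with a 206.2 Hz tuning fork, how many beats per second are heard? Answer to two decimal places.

9.02 Hz

Closed pipe (odd harmonics): f_n = n·v/(4L) = 3·332.3/(4·1.158) = 215.2202 Hz.
f_beat = |215.2202 − 206.2| = 9.02 Hz.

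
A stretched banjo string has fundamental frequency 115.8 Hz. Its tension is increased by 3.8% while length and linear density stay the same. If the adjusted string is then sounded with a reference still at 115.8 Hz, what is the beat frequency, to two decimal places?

For a string, f ∝ √T, so the new frequency is 115.8·√1.038 = 117.9797 Hz.
f_beat = |117.9797 − 115.8| = 2.18 Hz.

2.18 Hz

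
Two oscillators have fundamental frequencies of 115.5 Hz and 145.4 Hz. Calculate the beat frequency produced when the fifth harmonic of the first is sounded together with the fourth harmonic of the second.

Fifth harmonic of the first: 5·115.5 = 577.5 Hz.
Fourth harmonic of the second: 4·145.4 = 581.6 Hz.
f_beat = |577.5 − 581.6| = 4.1 Hz.

4.1 Hz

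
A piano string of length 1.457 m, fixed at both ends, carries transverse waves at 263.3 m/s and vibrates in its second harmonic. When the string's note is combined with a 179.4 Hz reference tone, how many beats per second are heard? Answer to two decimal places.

For a string fixed at both ends, f_n = n·v/(2L) = 2·263.3/(2·1.457) = 180.7138 Hz.
f_beat = |180.7138 − 179.4| = 1.31 Hz.

1.31 Hz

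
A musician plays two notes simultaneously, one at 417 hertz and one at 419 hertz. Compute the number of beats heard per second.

Beats arise from superposition of two nearby frequencies; the beat rate is |f₁ − f₂|.
|417 − 419| = 2 Hz.

2 Hz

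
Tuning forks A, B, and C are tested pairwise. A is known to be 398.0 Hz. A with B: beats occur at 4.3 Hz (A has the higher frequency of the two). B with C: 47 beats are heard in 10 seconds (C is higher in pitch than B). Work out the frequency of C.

B is below A, so f_B = 398.0 − 4.3 = 393.7 Hz.
B–C: Beat frequency = 47/10 = 4.7 Hz.
C is above B, so f_C = 393.7 + 4.7 = 398.4 Hz.

398.4 Hz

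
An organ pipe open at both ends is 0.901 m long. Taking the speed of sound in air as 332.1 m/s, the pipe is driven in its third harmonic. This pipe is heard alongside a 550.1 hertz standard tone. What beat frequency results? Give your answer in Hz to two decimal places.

2.79 Hz

Open pipe: f_n = n·v/(2L) = 3·332.1/(2·0.901) = 552.8857 Hz.
f_beat = |552.8857 − 550.1| = 2.79 Hz.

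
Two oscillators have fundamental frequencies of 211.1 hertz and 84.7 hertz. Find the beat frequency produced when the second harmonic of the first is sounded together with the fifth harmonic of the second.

Second harmonic of the first: 2·211.1 = 422.2 Hz.
Fifth harmonic of the second: 5·84.7 = 423.5 Hz.
f_beat = |422.2 − 423.5| = 1.3 Hz.

1.3 Hz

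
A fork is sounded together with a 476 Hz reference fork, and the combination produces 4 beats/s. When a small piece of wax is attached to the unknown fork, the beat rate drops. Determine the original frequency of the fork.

|f − 476| = 4, so the fork was at either 472 Hz or 480 Hz.
Loading a fork with wax lowers its frequency; the adjustment lowers the fork's frequency.
The beat rate fell, so the adjustment moved the fork toward 476 Hz — it must have started above the reference.

480 Hz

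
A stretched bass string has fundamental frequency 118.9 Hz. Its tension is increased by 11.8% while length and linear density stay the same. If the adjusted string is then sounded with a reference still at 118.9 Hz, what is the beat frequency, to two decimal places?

6.82 Hz

For a string, f ∝ √T, so the new frequency is 118.9·√1.118 = 125.7195 Hz.
f_beat = |125.7195 − 118.9| = 6.82 Hz.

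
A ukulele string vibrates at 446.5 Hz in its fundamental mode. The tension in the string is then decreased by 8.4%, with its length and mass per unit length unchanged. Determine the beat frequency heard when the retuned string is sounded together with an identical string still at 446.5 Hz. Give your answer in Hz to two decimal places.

For a string, f ∝ √T, so the new frequency is 446.5·√0.916 = 427.3357 Hz.
f_beat = |427.3357 − 446.5| = 19.16 Hz.

19.16 Hz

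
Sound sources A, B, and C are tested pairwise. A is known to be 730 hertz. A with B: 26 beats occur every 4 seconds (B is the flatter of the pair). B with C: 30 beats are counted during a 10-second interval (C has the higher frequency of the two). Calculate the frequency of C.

A–B: Beat frequency = 26/4 = 6.5 Hz.
B is below A, so f_B = 730 − 6.5 = 723.5 Hz.
B–C: Beat frequency = 30/10 = 3 Hz.
C is above B, so f_C = 723.5 + 3 = 726.5 Hz.

726.5 Hz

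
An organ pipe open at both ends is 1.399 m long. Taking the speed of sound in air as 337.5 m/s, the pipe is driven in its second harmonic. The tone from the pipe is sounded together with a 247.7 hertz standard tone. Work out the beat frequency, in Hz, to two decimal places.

Open pipe: f_n = n·v/(2L) = 2·337.5/(2·1.399) = 241.2437 Hz.
f_beat = |241.2437 − 247.7| = 6.46 Hz.

6.46 Hz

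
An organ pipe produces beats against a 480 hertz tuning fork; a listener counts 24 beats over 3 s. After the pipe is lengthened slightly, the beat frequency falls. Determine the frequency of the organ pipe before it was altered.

488 Hz

Beat frequency = 24/3 = 8 Hz.
|f − 480| = 8, so the organ pipe was at either 472 Hz or 488 Hz.
A longer pipe has a lower fundamental; the adjustment lowers the organ pipe's frequency.
The beat rate fell, so the adjustment moved the organ pipe toward 480 Hz — it must have started above the reference.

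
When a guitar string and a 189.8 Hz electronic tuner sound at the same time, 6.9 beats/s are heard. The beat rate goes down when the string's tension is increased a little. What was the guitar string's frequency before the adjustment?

|f − 189.8| = 6.9, so the guitar string was at either 182.9 Hz or 196.7 Hz.
Higher tension means higher frequency; the adjustment raises the guitar string's frequency.
The beat rate fell, so the adjustment moved the guitar string toward 189.8 Hz — it must have started below the reference.

182.9 Hz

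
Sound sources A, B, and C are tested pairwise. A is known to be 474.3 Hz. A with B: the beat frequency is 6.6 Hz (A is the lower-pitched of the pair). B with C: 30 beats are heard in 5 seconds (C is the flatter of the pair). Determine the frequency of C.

474.9 Hz

B is above A, so f_B = 474.3 + 6.6 = 480.9 Hz.
B–C: Beat frequency = 30/5 = 6 Hz.
C is below B, so f_C = 480.9 − 6 = 474.9 Hz.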